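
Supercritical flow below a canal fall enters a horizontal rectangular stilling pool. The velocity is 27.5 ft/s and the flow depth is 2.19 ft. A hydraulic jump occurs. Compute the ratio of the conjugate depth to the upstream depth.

y₂/y₁ = 4.16

Fr₁ = V₁/√(g·y₁) = 27.5/√(32.2×2.19) = 3.27.
Sequent-depth ratio: y₂/y₁ = ½[√(1 + 8Fr₁²) − 1] = ½[√86.79 − 1] = 4.16.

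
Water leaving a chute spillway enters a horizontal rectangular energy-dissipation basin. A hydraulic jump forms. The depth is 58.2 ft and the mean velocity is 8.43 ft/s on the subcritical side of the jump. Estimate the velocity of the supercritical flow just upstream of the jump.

Fr₂ = V₂/√(g·y₂) = 8.43/√(32.2×58.2) = 0.195.
Since the conjugate-depth ratio holds either way, y₁/y₂ = ½[√(1 + 8Fr₂²) − 1] = ½[√1.303 − 1] = 0.0708.
y₁ = 0.0708 × 58.2 = 4.12 ft.
V₁ = q/y₁ = 491/4.12 = 119 ft/s.

V₁ = 119 ft/s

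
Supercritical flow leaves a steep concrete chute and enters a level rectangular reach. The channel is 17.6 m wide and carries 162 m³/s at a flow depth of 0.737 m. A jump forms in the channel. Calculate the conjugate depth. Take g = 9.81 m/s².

q = Q/b = 162/17.6 = 9.20 m²/s; V₁ = q/y₁ = 12.5 m/s. Fr₁ = V₁/√(g·y₁) = 4.64.
By Bélanger, y₂/y₁ = ½[√(1 + 8Fr₁²) − 1] = ½[√173.6 − 1] = 6.09.
y₂ = 6.09 × 0.737 = 4.49 m.

y₂ = 4.49 m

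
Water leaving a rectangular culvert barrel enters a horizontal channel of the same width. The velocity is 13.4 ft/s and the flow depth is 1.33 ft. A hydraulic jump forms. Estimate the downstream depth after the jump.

y₂ = 3.24 ft

Fr₁ = V₁/√(g·y₁) = 13.4/√(32.2×1.33) = 2.05.
Conjugate-depth relation: y₂/y₁ = ½[√(1 + 8Fr₁²) − 1] = ½[√34.54 − 1] = 2.44.
y₂ = 2.44 × 1.33 = 3.24 ft.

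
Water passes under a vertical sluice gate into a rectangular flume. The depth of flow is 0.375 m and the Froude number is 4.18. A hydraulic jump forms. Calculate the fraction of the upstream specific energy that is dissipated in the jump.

ΔE/E₁ = 0.412 (41.2%)

Fr₁ = 4.18 (given).
Conjugate-depth relation: y₂/y₁ = ½[√(1 + 8Fr₁²) − 1] = ½[√140.8 − 1] = 5.43.
y₂ = 5.43 × 0.375 = 2.04 m.
E₁ = y₁(1 + Fr₁²/2) = 0.375×(1 + 4.18²/2) = 3.65 m. ΔE = (y₂ − y₁)³/(4y₁y₂) = 1.50 m. ΔE/E₁ = 1.50/3.65 = 0.412.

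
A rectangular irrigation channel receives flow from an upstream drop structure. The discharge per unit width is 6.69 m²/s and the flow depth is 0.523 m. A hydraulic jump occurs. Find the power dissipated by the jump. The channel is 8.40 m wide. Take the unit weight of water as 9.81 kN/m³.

P = 2641 kW

V₁ = q/y₁ = 6.69/0.523 = 12.8 m/s. Fr₁ = V₁/√(g·y₁) = 12.8/√(9.81×0.523) = 5.65.
Sequent-depth ratio: y₂/y₁ = ½[√(1 + 8Fr₁²) − 1] = ½[√256.1 − 1] = 7.50.
y₂ = 7.50 × 0.523 = 3.92 m.
Head loss: ΔE = (y₂ − y₁)³/(4y₁y₂) = (3.92 − 0.523)³/(4×0.523×3.92) = 39.3/8.21 = 4.79 m.
Q = q·b = 6.69 × 8.40 = 56.2 m³/s. P = γ·Q·ΔE = 9.81 × 56.2 × 4.79 = 2641 kW.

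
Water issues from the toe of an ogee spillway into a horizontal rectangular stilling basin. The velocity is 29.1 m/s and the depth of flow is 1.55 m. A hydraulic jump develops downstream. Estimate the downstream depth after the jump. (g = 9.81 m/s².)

Fr₁ = V₁/√(g·y₁) = 29.1/√(9.81×1.55) = 7.46.
By Bélanger, y₂/y₁ = ½[√(1 + 8Fr₁²) − 1] = ½[√446.5 − 1] = 10.1.
y₂ = 10.1 × 1.55 = 15.6 m.

y₂ = 15.6 m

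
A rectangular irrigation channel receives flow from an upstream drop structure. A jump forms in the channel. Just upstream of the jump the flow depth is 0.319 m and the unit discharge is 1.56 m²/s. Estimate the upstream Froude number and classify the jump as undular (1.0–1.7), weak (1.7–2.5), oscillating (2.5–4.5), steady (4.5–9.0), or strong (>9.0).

Fr₁ = 2.76; oscillating jump

V₁ = q/y₁ = 1.56/0.319 = 4.89 m/s. Fr₁ = V₁/√(g·y₁) = 4.89/√(9.81×0.319) = 2.76.
Fr₁ = 2.76 lies in the oscillating range.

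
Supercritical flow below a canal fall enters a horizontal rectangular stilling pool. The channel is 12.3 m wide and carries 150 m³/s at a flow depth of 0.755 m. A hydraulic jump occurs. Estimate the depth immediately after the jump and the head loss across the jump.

y₂ = 5.97 m; ΔE = 7.87 m

q = Q/b = 150/12.3 = 12.2 m²/s; V₁ = q/y₁ = 16.2 m/s. Fr₁ = V₁/√(g·y₁) = 5.94.
Bélanger equation: y₂/y₁ = ½[√(1 + 8Fr₁²) − 1] = ½[√282.8 − 1] = 7.91.
y₂ = 7.91 × 0.755 = 5.97 m.
Head loss: ΔE = (y₂ − y₁)³/(4y₁y₂) = (5.97 − 0.755)³/(4×0.755×5.97) = 142/18.0 = 7.87 m.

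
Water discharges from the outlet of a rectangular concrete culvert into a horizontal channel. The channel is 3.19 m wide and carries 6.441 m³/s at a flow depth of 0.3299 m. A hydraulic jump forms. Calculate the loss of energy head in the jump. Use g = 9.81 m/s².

ΔE = 0.7068 m

q = Q/b = 6.441/3.19 = 2.019 m²/s; V₁ = q/y₁ = 6.120 m/s. Fr₁ = V₁/√(g·y₁) = 3.402.
By Bélanger, y₂/y₁ = ½[√(1 + 8Fr₁²) − 1] = ½[√93.598 − 1] = 4.337.
y₂ = 4.337 × 0.3299 = 1.431 m.
Head loss: ΔE = (y₂ − y₁)³/(4y₁y₂) = (1.431 − 0.3299)³/(4×0.3299×1.431) = 1.335/1.888 = 0.7068 m.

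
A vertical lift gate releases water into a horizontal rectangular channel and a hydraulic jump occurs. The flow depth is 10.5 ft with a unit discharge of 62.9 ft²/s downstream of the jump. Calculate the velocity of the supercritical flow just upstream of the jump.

V₂ = q/y₂ = 62.9/10.5 = 5.99 ft/s; Fr₂ = V₂/√(g·y₂) = 0.326.
Since the conjugate-depth ratio holds either way, y₁/y₂ = ½[√(1 + 8Fr₂²) − 1] = ½[√1.849 − 1] = 0.180.
y₁ = 0.180 × 10.5 = 1.89 ft.
V₁ = q/y₁ = 62.9/1.89 = 33.3 ft/s.

V₁ = 33.3 ft/s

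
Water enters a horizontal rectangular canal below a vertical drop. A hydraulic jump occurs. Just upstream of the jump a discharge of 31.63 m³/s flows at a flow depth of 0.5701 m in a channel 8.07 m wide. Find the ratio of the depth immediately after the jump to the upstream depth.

y₂/y₁ = 3.642

q = Q/b = 31.63/8.07 = 3.919 m²/s; V₁ = q/y₁ = 6.875 m/s. Fr₁ = V₁/√(g·y₁) = 2.907.
Sequent-depth ratio: y₂/y₁ = ½[√(1 + 8Fr₁²) − 1] = ½[√68.611 − 1] = 3.642.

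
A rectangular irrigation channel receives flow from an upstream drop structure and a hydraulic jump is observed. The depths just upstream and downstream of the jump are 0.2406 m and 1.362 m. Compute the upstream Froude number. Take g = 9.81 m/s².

Fr₁ = 4.342

For a rectangular channel the momentum equation gives q² = ½·g·y₁·y₂·(y₁ + y₂) = ½×9.81×0.2406×1.362×1.603 = 2.576.
q = √2.576 = 1.605 m²/s.
V₁ = q/y₁ = 6.671 m/s; Fr₁ = V₁/√(g·y₁) = 4.342.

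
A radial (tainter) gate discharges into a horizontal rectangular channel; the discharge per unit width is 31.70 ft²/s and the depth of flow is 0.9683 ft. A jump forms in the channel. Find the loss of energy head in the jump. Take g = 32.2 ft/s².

V₁ = q/y₁ = 31.70/0.9683 = 32.74 ft/s. Fr₁ = V₁/√(g·y₁) = 32.74/√(32.2×0.9683) = 5.863.
By Bélanger, y₂/y₁ = ½[√(1 + 8Fr₁²) − 1] = ½[√275.99 − 1] = 7.807.
y₂ = 7.807 × 0.9683 = 7.559 ft.
V₂ = q/y₂ = 31.70/7.559 = 4.194 ft/s. E₁ = y₁ + V₁²/2g = 17.61 ft; E₂ = y₂ + V₂²/2g = 7.832 ft. ΔE = E₁ − E₂ = 9.778 ft.

ΔE = 9.778 ft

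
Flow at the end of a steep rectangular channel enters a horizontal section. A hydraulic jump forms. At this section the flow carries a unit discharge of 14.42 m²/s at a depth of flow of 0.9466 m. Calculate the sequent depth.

y₂ = 6.236 m

V₁ = q/y₁ = 14.42/0.9466 = 15.23 m/s. Fr₁ = V₁/√(g·y₁) = 15.23/√(9.81×0.9466) = 4.999.
From the momentum equation for a rectangular channel, y₂/y₁ = ½[√(1 + 8Fr₁²) − 1] = ½[√200.92 − 1] = 6.587.
y₂ = 6.587 × 0.9466 = 6.236 m.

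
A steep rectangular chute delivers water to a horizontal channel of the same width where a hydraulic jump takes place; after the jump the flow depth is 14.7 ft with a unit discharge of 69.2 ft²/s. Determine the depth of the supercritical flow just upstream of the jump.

V₂ = q/y₂ = 69.2/14.7 = 4.71 ft/s; Fr₂ = V₂/√(g·y₂) = 0.216.
The Bélanger relation is symmetric: y₁/y₂ = ½[√(1 + 8Fr₂²) − 1] = ½[√1.375 − 1] = 0.0862.
y₁ = 0.0862 × 14.7 = 1.27 ft.

y₁ = 1.27 ft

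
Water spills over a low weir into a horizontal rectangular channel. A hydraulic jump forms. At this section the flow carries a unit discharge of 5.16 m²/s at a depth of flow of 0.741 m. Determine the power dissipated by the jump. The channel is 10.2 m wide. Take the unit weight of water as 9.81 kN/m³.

P = 314 kW

V₁ = q/y₁ = 5.16/0.741 = 6.96 m/s. Fr₁ = V₁/√(g·y₁) = 6.96/√(9.81×0.741) = 2.58.
By Bélanger, y₂/y₁ = ½[√(1 + 8Fr₁²) − 1] = ½[√54.37 − 1] = 3.19.
y₂ = 3.19 × 0.741 = 2.36 m.
V₂ = q/y₂ = 5.16/2.36 = 2.19 m/s. E₁ = y₁ + V₁²/2g = 3.21 m; E₂ = y₂ + V₂²/2g = 2.60 m. ΔE = E₁ − E₂ = 0.608 m.
Q = q·b = 5.16 × 10.2 = 52.6 m³/s. P = γ·Q·ΔE = 9.81 × 52.6 × 0.608 = 314 kW.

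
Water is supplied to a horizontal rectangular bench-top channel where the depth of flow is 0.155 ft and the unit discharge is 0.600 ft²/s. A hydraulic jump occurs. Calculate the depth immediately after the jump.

y₂ = 0.310 ft

V₁ = q/y₁ = 0.600/0.155 = 3.87 ft/s. Fr₁ = V₁/√(g·y₁) = 3.87/√(32.2×0.155) = 1.73.
Conjugate-depth relation: y₂/y₁ = ½[√(1 + 8Fr₁²) − 1] = ½[√25.02 − 1] = 2.00.
y₂ = 2.00 × 0.155 = 0.310 ft.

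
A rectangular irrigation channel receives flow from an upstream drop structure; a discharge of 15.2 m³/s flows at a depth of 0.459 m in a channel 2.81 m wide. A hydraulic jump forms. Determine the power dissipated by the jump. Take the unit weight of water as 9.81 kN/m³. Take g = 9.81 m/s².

q = Q/b = 15.2/2.81 = 5.41 m²/s; V₁ = q/y₁ = 11.8 m/s. Fr₁ = V₁/√(g·y₁) = 5.55.
Conjugate-depth relation: y₂/y₁ = ½[√(1 + 8Fr₁²) − 1] = ½[√247.8 − 1] = 7.37.
y₂ = 7.37 × 0.459 = 3.38 m.
Head loss: ΔE = (y₂ − y₁)³/(4y₁y₂) = (3.38 − 0.459)³/(4×0.459×3.38) = 25.0/6.21 = 4.02 m.
P = γ·Q·ΔE = 9.81 × 15.2 × 4.02 = 600 kW.

P = 600 kW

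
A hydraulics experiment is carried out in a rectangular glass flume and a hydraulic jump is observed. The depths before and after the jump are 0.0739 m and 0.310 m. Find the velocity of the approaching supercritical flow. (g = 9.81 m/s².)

For a rectangular channel the momentum equation gives q² = ½·g·y₁·y₂·(y₁ + y₂) = ½×9.81×0.0739×0.310×0.384 = 0.0431.
q = √0.0431 = 0.208 m²/s.
V₁ = q/y₁ = 0.208/0.0739 = 2.81 m/s.

V₁ = 2.81 m/s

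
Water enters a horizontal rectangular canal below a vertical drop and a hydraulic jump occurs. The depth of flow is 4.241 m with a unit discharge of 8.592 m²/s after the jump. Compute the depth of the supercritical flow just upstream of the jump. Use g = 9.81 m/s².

y₁ = 0.7159 m

V₂ = q/y₂ = 8.592/4.241 = 2.026 m/s; Fr₂ = V₂/√(g·y₂) = 0.3141.
The Bélanger relation is symmetric: y₁/y₂ = ½[√(1 + 8Fr₂²) − 1] = ½[√1.7892 − 1] = 0.1688.
y₁ = 0.1688 × 4.241 = 0.7159 m.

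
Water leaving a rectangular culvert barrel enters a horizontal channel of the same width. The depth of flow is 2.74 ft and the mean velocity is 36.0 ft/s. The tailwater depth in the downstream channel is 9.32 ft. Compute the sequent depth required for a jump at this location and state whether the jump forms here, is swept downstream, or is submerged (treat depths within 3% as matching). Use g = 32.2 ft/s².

Fr₁ = V₁/√(g·y₁) = 36.0/√(32.2×2.74) = 3.83.
Conjugate-depth relation: y₂/y₁ = ½[√(1 + 8Fr₁²) − 1] = ½[√118.5 − 1] = 4.94.
y₂ = 4.94 × 2.74 = 13.5 ft.
Tailwater y_tw = 9.32 ft: y_tw < y₂, so the jump is swept downstream.

y₂ = 13.5 ft; the jump is swept downstream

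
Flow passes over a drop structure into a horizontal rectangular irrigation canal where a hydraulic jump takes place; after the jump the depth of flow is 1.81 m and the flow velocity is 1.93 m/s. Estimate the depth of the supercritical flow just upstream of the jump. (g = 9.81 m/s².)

Fr₂ = V₂/√(g·y₂) = 1.93/√(9.81×1.81) = 0.458.
From the momentum equation (using Fr₂), y₁/y₂ = ½[√(1 + 8Fr₂²) − 1] = ½[√2.678 − 1] = 0.318.
y₁ = 0.318 × 1.81 = 0.576 m.

y₁ = 0.576 m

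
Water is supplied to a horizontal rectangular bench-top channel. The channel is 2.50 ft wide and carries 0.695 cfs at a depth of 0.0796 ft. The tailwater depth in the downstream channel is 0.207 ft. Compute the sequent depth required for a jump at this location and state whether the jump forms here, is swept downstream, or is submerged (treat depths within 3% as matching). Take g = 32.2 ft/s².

y₂ = 0.209 ft; the jump forms here

q = Q/b = 0.695/2.50 = 0.278 ft²/s; V₁ = q/y₁ = 3.49 ft/s. Fr₁ = V₁/√(g·y₁) = 2.18.
By Bélanger, y₂/y₁ = ½[√(1 + 8Fr₁²) − 1] = ½[√39.07 − 1] = 2.63.
y₂ = 2.63 × 0.0796 = 0.209 ft.
Tailwater y_tw = 0.207 ft: y_tw ≈ y₂, so the jump forms here.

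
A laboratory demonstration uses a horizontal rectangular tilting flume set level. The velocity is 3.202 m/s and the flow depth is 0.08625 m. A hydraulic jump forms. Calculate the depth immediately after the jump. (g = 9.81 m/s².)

y₂ = 0.3837 m

Fr₁ = V₁/√(g·y₁) = 3.202/√(9.81×0.08625) = 3.481.
Bélanger equation: y₂/y₁ = ½[√(1 + 8Fr₁²) − 1] = ½[√97.940 − 1] = 4.448.
y₂ = 4.448 × 0.08625 = 0.3837 m.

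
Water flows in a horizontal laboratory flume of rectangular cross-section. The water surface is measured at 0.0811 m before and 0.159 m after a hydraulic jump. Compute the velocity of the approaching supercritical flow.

V₁ = 1.52 m/s

For a rectangular channel the momentum equation gives q² = ½·g·y₁·y₂·(y₁ + y₂) = ½×9.81×0.0811×0.159×0.240 = 0.0152.
q = √0.0152 = 0.123 m²/s.
V₁ = q/y₁ = 0.123/0.0811 = 1.52 m/s.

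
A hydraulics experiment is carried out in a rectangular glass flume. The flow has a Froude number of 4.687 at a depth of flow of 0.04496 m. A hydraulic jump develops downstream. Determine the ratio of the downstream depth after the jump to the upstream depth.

Fr₁ = 4.687 (given).
Bélanger equation: y₂/y₁ = ½[√(1 + 8Fr₁²) − 1] = ½[√176.74 − 1] = 6.147.

y₂/y₁ = 6.147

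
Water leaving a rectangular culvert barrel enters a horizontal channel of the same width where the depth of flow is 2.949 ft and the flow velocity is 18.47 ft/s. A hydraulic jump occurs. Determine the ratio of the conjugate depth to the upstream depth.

y₂/y₁ = 2.227

Fr₁ = V₁/√(g·y₁) = 18.47/√(32.2×2.949) = 1.895.
Conjugate-depth relation: y₂/y₁ = ½[√(1 + 8Fr₁²) − 1] = ½[√29.740 − 1] = 2.227.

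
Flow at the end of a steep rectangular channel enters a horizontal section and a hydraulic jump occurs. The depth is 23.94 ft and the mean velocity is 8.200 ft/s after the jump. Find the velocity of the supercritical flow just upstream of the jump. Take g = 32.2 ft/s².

Fr₂ = V₂/√(g·y₂) = 8.200/√(32.2×23.94) = 0.2953.
Applying the sequent-depth relation in reverse, y₁/y₂ = ½[√(1 + 8Fr₂²) − 1] = ½[√1.6978 − 1] = 0.1515.
y₁ = 0.1515 × 23.94 = 3.627 ft.
V₁ = q/y₁ = 196.3/3.627 = 54.13 ft/s.

V₁ = 54.13 ft/s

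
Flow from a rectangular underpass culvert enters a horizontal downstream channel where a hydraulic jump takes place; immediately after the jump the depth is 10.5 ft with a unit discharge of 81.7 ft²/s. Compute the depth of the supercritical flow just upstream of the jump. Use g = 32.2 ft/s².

y₁ = 2.94 ft

V₂ = q/y₂ = 81.7/10.5 = 7.78 ft/s; Fr₂ = V₂/√(g·y₂) = 0.423.
From the momentum equation (using Fr₂), y₁/y₂ = ½[√(1 + 8Fr₂²) − 1] = ½[√2.433 − 1] = 0.280.
y₁ = 0.280 × 10.5 = 2.94 ft.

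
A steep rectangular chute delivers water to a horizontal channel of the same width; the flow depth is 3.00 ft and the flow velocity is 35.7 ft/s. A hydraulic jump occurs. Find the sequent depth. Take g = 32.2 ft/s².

Fr₁ = V₁/√(g·y₁) = 35.7/√(32.2×3.00) = 3.63.
Conjugate-depth relation: y₂/y₁ = ½[√(1 + 8Fr₁²) − 1] = ½[√106.5 − 1] = 4.66.
y₂ = 4.66 × 3.00 = 14.0 ft.

y₂ = 14.0 ft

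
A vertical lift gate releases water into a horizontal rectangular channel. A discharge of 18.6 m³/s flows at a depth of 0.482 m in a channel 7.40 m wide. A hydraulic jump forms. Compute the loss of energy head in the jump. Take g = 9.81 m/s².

ΔE = 0.295 m

q = Q/b = 18.6/7.40 = 2.51 m²/s; V₁ = q/y₁ = 5.21 m/s. Fr₁ = V₁/√(g·y₁) = 2.40.
Sequent-depth ratio: y₂/y₁ = ½[√(1 + 8Fr₁²) − 1] = ½[√47.01 − 1] = 2.93.
y₂ = 2.93 × 0.482 = 1.41 m.
Head loss: ΔE = (y₂ − y₁)³/(4y₁y₂) = (1.41 − 0.482)³/(4×0.482×1.41) = 0.803/2.72 = 0.295 m.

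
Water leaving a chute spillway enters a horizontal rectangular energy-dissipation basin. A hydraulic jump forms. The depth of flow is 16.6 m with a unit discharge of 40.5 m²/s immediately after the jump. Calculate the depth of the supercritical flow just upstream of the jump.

V₂ = q/y₂ = 40.5/16.6 = 2.44 m/s; Fr₂ = V₂/√(g·y₂) = 0.191.
Applying the sequent-depth relation in reverse, y₁/y₂ = ½[√(1 + 8Fr₂²) − 1] = ½[√1.292 − 1] = 0.0684.
y₁ = 0.0684 × 16.6 = 1.14 m.

y₁ = 1.14 m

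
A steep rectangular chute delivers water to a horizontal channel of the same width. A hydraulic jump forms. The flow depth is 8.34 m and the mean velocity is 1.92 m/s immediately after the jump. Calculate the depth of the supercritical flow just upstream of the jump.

Fr₂ = V₂/√(g·y₂) = 1.92/√(9.81×8.34) = 0.212.
From the momentum equation (using Fr₂), y₁/y₂ = ½[√(1 + 8Fr₂²) − 1] = ½[√1.360 − 1] = 0.0832.
y₁ = 0.0832 × 8.34 = 0.694 m.

y₁ = 0.694 m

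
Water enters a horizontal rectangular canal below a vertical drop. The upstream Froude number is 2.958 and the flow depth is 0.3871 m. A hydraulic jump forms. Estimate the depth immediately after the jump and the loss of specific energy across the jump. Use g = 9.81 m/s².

y₂ = 1.437 m; ΔE = 0.5205 m

Fr₁ = 2.958 (given).
By Bélanger, y₂/y₁ = ½[√(1 + 8Fr₁²) − 1] = ½[√70.998 − 1] = 3.713.
y₂ = 3.713 × 0.3871 = 1.437 m.
V₁ = Fr₁·√(g·y₁) = 2.958×√(9.81×0.3871) = 5.764 m/s; q = V₁·y₁ = 2.231 m²/s. V₂ = q/y₂ = 2.231/1.437 = 1.552 m/s. E₁ = y₁ + V₁²/2g = 2.081 m; E₂ = y₂ + V₂²/2g = 1.560 m. ΔE = E₁ − E₂ = 0.5205 m.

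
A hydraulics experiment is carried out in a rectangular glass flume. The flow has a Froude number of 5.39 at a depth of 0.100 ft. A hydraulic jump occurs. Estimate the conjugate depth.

Fr₁ = 5.39 (given).
Conjugate-depth relation: y₂/y₁ = ½[√(1 + 8Fr₁²) − 1] = ½[√233.4 − 1] = 7.14.
y₂ = 7.14 × 0.100 = 0.714 ft.

y₂ = 0.714 ft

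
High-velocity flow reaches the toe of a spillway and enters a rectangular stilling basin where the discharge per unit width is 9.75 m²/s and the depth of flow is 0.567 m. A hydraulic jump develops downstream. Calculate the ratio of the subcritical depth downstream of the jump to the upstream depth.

y₂/y₁ = 9.82

V₁ = q/y₁ = 9.75/0.567 = 17.2 m/s. Fr₁ = V₁/√(g·y₁) = 17.2/√(9.81×0.567) = 7.29.
Bélanger equation: y₂/y₁ = ½[√(1 + 8Fr₁²) − 1] = ½[√426.3 − 1] = 9.82.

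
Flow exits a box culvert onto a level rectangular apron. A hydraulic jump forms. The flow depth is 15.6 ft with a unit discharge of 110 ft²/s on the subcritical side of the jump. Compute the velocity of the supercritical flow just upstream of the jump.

V₁ = 41.6 ft/s

V₂ = q/y₂ = 110/15.6 = 7.05 ft/s; Fr₂ = V₂/√(g·y₂) = 0.315.
Applying the sequent-depth relation in reverse, y₁/y₂ = ½[√(1 + 8Fr₂²) − 1] = ½[√1.792 − 1] = 0.169.
y₁ = 0.169 × 15.6 = 2.64 ft.
V₁ = q/y₁ = 110/2.64 = 41.6 ft/s.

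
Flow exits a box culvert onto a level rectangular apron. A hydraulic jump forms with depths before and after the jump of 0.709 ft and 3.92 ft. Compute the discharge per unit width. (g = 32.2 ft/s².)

q = 14.4 ft²/s

For a rectangular channel the momentum equation gives q² = ½·g·y₁·y₂·(y₁ + y₂) = ½×32.2×0.709×3.92×4.63 = 207.
q = √207 = 14.4 ft²/s.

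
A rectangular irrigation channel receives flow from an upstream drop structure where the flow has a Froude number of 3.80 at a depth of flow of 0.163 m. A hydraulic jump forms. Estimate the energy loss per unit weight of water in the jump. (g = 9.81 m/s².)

Fr₁ = 3.80 (given).
Sequent-depth ratio: y₂/y₁ = ½[√(1 + 8Fr₁²) − 1] = ½[√116.5 − 1] = 4.90.
y₂ = 4.90 × 0.163 = 0.798 m.
V₁ = Fr₁·√(g·y₁) = 3.80×√(9.81×0.163) = 4.81 m/s; q = V₁·y₁ = 0.783 m²/s. V₂ = q/y₂ = 0.783/0.798 = 0.981 m/s. E₁ = y₁ + V₁²/2g = 1.34 m; E₂ = y₂ + V₂²/2g = 0.847 m. ΔE = E₁ − E₂ = 0.493 m.

ΔE = 0.493 m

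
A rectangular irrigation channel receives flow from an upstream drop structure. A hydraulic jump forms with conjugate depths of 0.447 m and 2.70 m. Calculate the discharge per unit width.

For a rectangular channel the momentum equation gives q² = ½·g·y₁·y₂·(y₁ + y₂) = ½×9.81×0.447×2.70×3.15 = 18.6.
q = √18.6 = 4.32 m²/s.

q = 4.32 m²/s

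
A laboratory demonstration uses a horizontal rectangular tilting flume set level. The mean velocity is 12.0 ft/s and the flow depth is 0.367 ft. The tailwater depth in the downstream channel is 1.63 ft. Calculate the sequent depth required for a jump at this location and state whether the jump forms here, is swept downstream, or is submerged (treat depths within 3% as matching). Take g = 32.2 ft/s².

y₂ = 1.64 ft; the jump forms here

Fr₁ = V₁/√(g·y₁) = 12.0/√(32.2×0.367) = 3.49.
Conjugate-depth relation: y₂/y₁ = ½[√(1 + 8Fr₁²) − 1] = ½[√98.48 − 1] = 4.46.
y₂ = 4.46 × 0.367 = 1.64 ft.
Tailwater y_tw = 1.63 ft: y_tw ≈ y₂, so the jump forms here.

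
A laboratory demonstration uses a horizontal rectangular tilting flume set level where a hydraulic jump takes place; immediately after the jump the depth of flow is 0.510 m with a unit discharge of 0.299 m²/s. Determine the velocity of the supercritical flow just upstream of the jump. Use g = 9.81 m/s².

V₁ = 4.79 m/s

V₂ = q/y₂ = 0.299/0.510 = 0.586 m/s; Fr₂ = V₂/√(g·y₂) = 0.262.
The Bélanger relation is symmetric: y₁/y₂ = ½[√(1 + 8Fr₂²) − 1] = ½[√1.550 − 1] = 0.122.
y₁ = 0.122 × 0.510 = 0.0624 m.
V₁ = q/y₁ = 0.299/0.0624 = 4.79 m/s.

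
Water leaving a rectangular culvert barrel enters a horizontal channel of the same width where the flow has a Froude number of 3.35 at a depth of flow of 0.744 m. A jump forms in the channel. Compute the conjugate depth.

Fr₁ = 3.35 (given).
Bélanger equation: y₂/y₁ = ½[√(1 + 8Fr₁²) − 1] = ½[√90.78 − 1] = 4.26.
y₂ = 4.26 × 0.744 = 3.17 m.

y₂ = 3.17 m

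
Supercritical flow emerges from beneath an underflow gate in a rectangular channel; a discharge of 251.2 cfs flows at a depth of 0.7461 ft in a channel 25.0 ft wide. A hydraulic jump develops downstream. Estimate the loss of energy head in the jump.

ΔE = 0.7713 ft

q = Q/b = 251.2/25.0 = 10.05 ft²/s; V₁ = q/y₁ = 13.47 ft/s. Fr₁ = V₁/√(g·y₁) = 2.748.
Bélanger equation: y₂/y₁ = ½[√(1 + 8Fr₁²) − 1] = ½[√61.395 − 1] = 3.418.
y₂ = 3.418 × 0.7461 = 2.550 ft.
V₂ = q/y₂ = 10.05/2.550 = 3.940 ft/s. E₁ = y₁ + V₁²/2g = 3.562 ft; E₂ = y₂ + V₂²/2g = 2.791 ft. ΔE = E₁ − E₂ = 0.7713 ft.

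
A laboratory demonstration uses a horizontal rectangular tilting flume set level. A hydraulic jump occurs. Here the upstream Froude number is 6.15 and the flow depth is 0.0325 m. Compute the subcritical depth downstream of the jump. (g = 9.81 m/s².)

y₂ = 0.267 m

Fr₁ = 6.15 (given).
Conjugate-depth relation: y₂/y₁ = ½[√(1 + 8Fr₁²) − 1] = ½[√303.6 − 1] = 8.21.
y₂ = 8.21 × 0.0325 = 0.267 m.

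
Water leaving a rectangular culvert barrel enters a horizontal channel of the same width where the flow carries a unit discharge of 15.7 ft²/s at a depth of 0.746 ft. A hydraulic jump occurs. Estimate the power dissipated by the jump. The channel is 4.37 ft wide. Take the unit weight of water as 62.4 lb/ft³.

P = 25.2 hp

V₁ = q/y₁ = 15.7/0.746 = 21.0 ft/s. Fr₁ = V₁/√(g·y₁) = 21.0/√(32.2×0.746) = 4.29.
Bélanger equation: y₂/y₁ = ½[√(1 + 8Fr₁²) − 1] = ½[√148.5 − 1] = 5.59.
y₂ = 5.59 × 0.746 = 4.17 ft.
Head loss: ΔE = (y₂ − y₁)³/(4y₁y₂) = (4.17 − 0.746)³/(4×0.746×4.17) = 40.2/12.5 = 3.23 ft.
Q = q·b = 15.7 × 4.37 = 68.6 cfs. P = γ·Q·ΔE/550 = 62.4 × 68.6 × 3.23 / 550 = 25.2 hp.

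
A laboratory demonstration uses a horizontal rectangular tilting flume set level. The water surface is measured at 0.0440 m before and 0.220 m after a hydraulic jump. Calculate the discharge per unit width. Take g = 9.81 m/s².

For a rectangular channel the momentum equation gives q² = ½·g·y₁·y₂·(y₁ + y₂) = ½×9.81×0.0440×0.220×0.264 = 0.0125.
q = √0.0125 = 0.112 m²/s.

q = 0.112 m²/s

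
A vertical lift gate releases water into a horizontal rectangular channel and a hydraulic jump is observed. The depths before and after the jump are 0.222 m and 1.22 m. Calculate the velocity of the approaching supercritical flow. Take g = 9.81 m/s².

V₁ = 6.23 m/s

For a rectangular channel the momentum equation gives q² = ½·g·y₁·y₂·(y₁ + y₂) = ½×9.81×0.222×1.22×1.44 = 1.92.
q = √1.92 = 1.38 m²/s.
V₁ = q/y₁ = 1.38/0.222 = 6.23 m/s.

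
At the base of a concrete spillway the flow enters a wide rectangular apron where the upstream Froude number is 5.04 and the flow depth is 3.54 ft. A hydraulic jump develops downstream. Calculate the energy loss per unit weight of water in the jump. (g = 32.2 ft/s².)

ΔE = 24.0 ft

Fr₁ = 5.04 (given).
By Bélanger, y₂/y₁ = ½[√(1 + 8Fr₁²) − 1] = ½[√204.2 − 1] = 6.65.
y₂ = 6.65 × 3.54 = 23.5 ft.
V₁ = Fr₁·√(g·y₁) = 5.04×√(32.2×3.54) = 53.8 ft/s; q = V₁·y₁ = 190 ft²/s. V₂ = q/y₂ = 190/23.5 = 8.10 ft/s. E₁ = y₁ + V₁²/2g = 48.5 ft; E₂ = y₂ + V₂²/2g = 24.5 ft. ΔE = E₁ − E₂ = 24.0 ft.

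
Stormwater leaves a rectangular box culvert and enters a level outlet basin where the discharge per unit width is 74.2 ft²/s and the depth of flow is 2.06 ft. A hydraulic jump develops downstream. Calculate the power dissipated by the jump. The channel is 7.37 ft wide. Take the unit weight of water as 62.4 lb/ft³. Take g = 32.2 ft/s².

V₁ = q/y₁ = 74.2/2.06 = 36.0 ft/s. Fr₁ = V₁/√(g·y₁) = 36.0/√(32.2×2.06) = 4.42.
Bélanger equation: y₂/y₁ = ½[√(1 + 8Fr₁²) − 1] = ½[√157.5 − 1] = 5.77.
y₂ = 5.77 × 2.06 = 11.9 ft.
V₂ = q/y₂ = 74.2/11.9 = 6.24 ft/s. E₁ = y₁ + V₁²/2g = 22.2 ft; E₂ = y₂ + V₂²/2g = 12.5 ft. ΔE = E₁ − E₂ = 9.71 ft.
Q = q·b = 74.2 × 7.37 = 547 cfs. P = γ·Q·ΔE/550 = 62.4 × 547 × 9.71 / 550 = 602 hp.

P = 602 hp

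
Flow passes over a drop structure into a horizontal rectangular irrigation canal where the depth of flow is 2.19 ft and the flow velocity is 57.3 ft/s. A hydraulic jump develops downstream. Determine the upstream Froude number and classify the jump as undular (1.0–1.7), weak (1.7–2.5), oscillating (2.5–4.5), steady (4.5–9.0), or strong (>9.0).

Fr₁ = 6.82; steady jump

Fr₁ = V₁/√(g·y₁) = 57.3/√(32.2×2.19) = 6.82.
Fr₁ = 6.82 lies in the steady range.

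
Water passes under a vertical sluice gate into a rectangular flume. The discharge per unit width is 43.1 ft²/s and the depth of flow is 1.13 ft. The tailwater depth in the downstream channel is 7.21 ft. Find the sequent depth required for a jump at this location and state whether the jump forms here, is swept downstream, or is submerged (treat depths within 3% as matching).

y₂ = 9.56 ft; the jump is swept downstream

V₁ = q/y₁ = 43.1/1.13 = 38.1 ft/s. Fr₁ = V₁/√(g·y₁) = 38.1/√(32.2×1.13) = 6.32.
By Bélanger, y₂/y₁ = ½[√(1 + 8Fr₁²) − 1] = ½[√320.9 − 1] = 8.46.
y₂ = 8.46 × 1.13 = 9.56 ft.
Tailwater y_tw = 7.21 ft: y_tw < y₂, so the jump is swept downstream.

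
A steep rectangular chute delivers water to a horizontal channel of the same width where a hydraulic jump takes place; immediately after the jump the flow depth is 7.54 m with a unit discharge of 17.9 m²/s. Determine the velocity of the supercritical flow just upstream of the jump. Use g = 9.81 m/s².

V₂ = q/y₂ = 17.9/7.54 = 2.37 m/s; Fr₂ = V₂/√(g·y₂) = 0.276.
The Bélanger relation is symmetric: y₁/y₂ = ½[√(1 + 8Fr₂²) − 1] = ½[√1.610 − 1] = 0.134.
y₁ = 0.134 × 7.54 = 1.01 m.
V₁ = q/y₁ = 17.9/1.01 = 17.7 m/s.

V₁ = 17.7 m/s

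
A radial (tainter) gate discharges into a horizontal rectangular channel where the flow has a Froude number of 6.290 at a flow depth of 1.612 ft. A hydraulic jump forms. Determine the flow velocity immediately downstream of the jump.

V₂ = 5.389 ft/s

Fr₁ = 6.290 (given).
Conjugate-depth relation: y₂/y₁ = ½[√(1 + 8Fr₁²) − 1] = ½[√317.51 − 1] = 8.409.
y₂ = 8.409 × 1.612 = 13.56 ft.
V₁ = Fr₁·√(g·y₁) = 6.290×√(32.2×1.612) = 45.32 ft/s; q = V₁·y₁ = 73.05 ft²/s.
V₂ = q/y₂ = 73.05/13.56 = 5.389 ft/s.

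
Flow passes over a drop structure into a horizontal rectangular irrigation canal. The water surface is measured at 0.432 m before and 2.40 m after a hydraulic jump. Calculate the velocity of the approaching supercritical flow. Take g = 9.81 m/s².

For a rectangular channel the momentum equation gives q² = ½·g·y₁·y₂·(y₁ + y₂) = ½×9.81×0.432×2.40×2.83 = 14.4.
q = √14.4 = 3.80 m²/s.
V₁ = q/y₁ = 3.80/0.432 = 8.78 m/s.

V₁ = 8.78 m/s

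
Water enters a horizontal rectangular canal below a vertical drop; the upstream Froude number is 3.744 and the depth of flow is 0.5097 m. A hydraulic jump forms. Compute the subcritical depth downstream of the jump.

y₂ = 2.456 m

Fr₁ = 3.744 (given).
Sequent-depth ratio: y₂/y₁ = ½[√(1 + 8Fr₁²) − 1] = ½[√113.14 − 1] = 4.818.
y₂ = 4.818 × 0.5097 = 2.456 m.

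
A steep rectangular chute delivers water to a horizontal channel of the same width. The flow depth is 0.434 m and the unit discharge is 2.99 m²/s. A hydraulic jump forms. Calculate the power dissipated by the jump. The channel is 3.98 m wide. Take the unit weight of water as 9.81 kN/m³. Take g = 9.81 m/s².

V₁ = q/y₁ = 2.99/0.434 = 6.89 m/s. Fr₁ = V₁/√(g·y₁) = 6.89/√(9.81×0.434) = 3.34.
Sequent-depth ratio: y₂/y₁ = ½[√(1 + 8Fr₁²) − 1] = ½[√90.19 − 1] = 4.25.
y₂ = 4.25 × 0.434 = 1.84 m.
Head loss: ΔE = (y₂ − y₁)³/(4y₁y₂) = (1.84 − 0.434)³/(4×0.434×1.84) = 2.80/3.20 = 0.875 m.
Q = q·b = 2.99 × 3.98 = 11.9 m³/s. P = γ·Q·ΔE = 9.81 × 11.9 × 0.875 = 102 kW.

P = 102 kW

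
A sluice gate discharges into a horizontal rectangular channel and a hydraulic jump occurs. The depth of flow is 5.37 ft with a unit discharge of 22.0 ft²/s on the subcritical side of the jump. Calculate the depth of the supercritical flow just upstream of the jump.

y₁ = 0.894 ft

V₂ = q/y₂ = 22.0/5.37 = 4.10 ft/s; Fr₂ = V₂/√(g·y₂) = 0.312.
Applying the sequent-depth relation in reverse, y₁/y₂ = ½[√(1 + 8Fr₂²) − 1] = ½[√1.777 − 1] = 0.166.
y₁ = 0.166 × 5.37 = 0.894 ft.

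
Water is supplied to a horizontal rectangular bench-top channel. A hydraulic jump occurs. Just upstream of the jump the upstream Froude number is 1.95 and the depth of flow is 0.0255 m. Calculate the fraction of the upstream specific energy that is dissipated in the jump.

ΔE/E₁ = 0.0827 (8.27%)

Fr₁ = 1.95 (given).
Conjugate-depth relation: y₂/y₁ = ½[√(1 + 8Fr₁²) − 1] = ½[√31.42 − 1] = 2.30.
y₂ = 2.30 × 0.0255 = 0.0587 m.
E₁ = y₁(1 + Fr₁²/2) = 0.0255×(1 + 1.95²/2) = 0.0740 m. ΔE = (y₂ − y₁)³/(4y₁y₂) = 0.00612 m. ΔE/E₁ = 0.00612/0.0740 = 0.0827.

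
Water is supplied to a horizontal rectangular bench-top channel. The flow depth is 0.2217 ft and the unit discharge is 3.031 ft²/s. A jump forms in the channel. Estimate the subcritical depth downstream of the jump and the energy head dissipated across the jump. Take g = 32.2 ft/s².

y₂ = 1.497 ft; ΔE = 1.563 ft

V₁ = q/y₁ = 3.031/0.2217 = 13.67 ft/s. Fr₁ = V₁/√(g·y₁) = 13.67/√(32.2×0.2217) = 5.117.
Conjugate-depth relation: y₂/y₁ = ½[√(1 + 8Fr₁²) − 1] = ½[√210.46 − 1] = 6.754.
y₂ = 6.754 × 0.2217 = 1.497 ft.
Head loss: ΔE = (y₂ − y₁)³/(4y₁y₂) = (1.497 − 0.2217)³/(4×0.2217×1.497) = 2.076/1.328 = 1.563 ft.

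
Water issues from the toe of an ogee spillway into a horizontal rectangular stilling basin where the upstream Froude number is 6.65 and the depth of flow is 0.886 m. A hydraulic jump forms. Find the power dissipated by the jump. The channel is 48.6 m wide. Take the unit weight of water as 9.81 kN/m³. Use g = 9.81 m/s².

P = 102104 kW

Fr₁ = 6.65 (given).
Bélanger equation: y₂/y₁ = ½[√(1 + 8Fr₁²) − 1] = ½[√354.8 − 1] = 8.92.
y₂ = 8.92 × 0.886 = 7.90 m.
V₁ = Fr₁·√(g·y₁) = 6.65×√(9.81×0.886) = 19.6 m/s; q = V₁·y₁ = 17.4 m²/s. V₂ = q/y₂ = 17.4/7.90 = 2.20 m/s. E₁ = y₁ + V₁²/2g = 20.5 m; E₂ = y₂ + V₂²/2g = 8.15 m. ΔE = E₁ − E₂ = 12.3 m.
Q = q·b = 17.4 × 48.6 = 844 m³/s. P = γ·Q·ΔE = 9.81 × 844 × 12.3 = 102104 kW.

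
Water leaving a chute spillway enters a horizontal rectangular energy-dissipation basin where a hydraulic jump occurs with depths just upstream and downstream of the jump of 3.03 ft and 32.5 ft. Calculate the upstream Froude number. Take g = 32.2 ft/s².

For a rectangular channel the momentum equation gives q² = ½·g·y₁·y₂·(y₁ + y₂) = ½×32.2×3.03×32.5×35.5 = 56331.
q = √56331 = 237 ft²/s.
V₁ = q/y₁ = 78.3 ft/s; Fr₁ = V₁/√(g·y₁) = 7.93.

Fr₁ = 7.93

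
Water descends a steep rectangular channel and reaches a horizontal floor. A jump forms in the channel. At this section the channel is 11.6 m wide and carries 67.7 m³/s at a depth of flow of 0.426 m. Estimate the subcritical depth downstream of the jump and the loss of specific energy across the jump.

y₂ = 3.83 m; ΔE = 6.04 m

q = Q/b = 67.7/11.6 = 5.84 m²/s; V₁ = q/y₁ = 13.7 m/s. Fr₁ = V₁/√(g·y₁) = 6.70.
From the momentum equation for a rectangular channel, y₂/y₁ = ½[√(1 + 8Fr₁²) − 1] = ½[√360.3 − 1] = 8.99.
y₂ = 8.99 × 0.426 = 3.83 m.
Head loss: ΔE = (y₂ − y₁)³/(4y₁y₂) = (3.83 − 0.426)³/(4×0.426×3.83) = 39.4/6.53 = 6.04 m.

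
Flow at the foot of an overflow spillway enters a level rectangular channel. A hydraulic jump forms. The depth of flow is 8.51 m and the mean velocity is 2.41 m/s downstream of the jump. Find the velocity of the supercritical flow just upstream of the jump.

V₁ = 19.5 m/s

Fr₂ = V₂/√(g·y₂) = 2.41/√(9.81×8.51) = 0.264.
Since the conjugate-depth ratio holds either way, y₁/y₂ = ½[√(1 + 8Fr₂²) − 1] = ½[√1.557 − 1] = 0.124.
y₁ = 0.124 × 8.51 = 1.05 m.
V₁ = q/y₁ = 20.5/1.05 = 19.5 m/s.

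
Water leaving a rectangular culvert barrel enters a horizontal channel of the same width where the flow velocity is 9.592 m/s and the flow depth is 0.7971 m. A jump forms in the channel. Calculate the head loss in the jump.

ΔE = 1.753 m

Fr₁ = V₁/√(g·y₁) = 9.592/√(9.81×0.7971) = 3.430.
From the momentum equation for a rectangular channel, y₂/y₁ = ½[√(1 + 8Fr₁²) − 1] = ½[√95.130 − 1] = 4.377.
y₂ = 4.377 × 0.7971 = 3.489 m.
q = V₁·y₁ = 9.592 × 0.7971 = 7.646 m²/s. V₂ = q/y₂ = 7.646/3.489 = 2.192 m/s. E₁ = y₁ + V₁²/2g = 5.487 m; E₂ = y₂ + V₂²/2g = 3.733 m. ΔE = E₁ − E₂ = 1.753 m.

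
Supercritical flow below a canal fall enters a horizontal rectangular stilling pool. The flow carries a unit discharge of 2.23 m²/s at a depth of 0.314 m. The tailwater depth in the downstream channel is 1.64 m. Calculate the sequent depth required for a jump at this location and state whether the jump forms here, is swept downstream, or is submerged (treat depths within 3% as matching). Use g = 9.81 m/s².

V₁ = q/y₁ = 2.23/0.314 = 7.10 m/s. Fr₁ = V₁/√(g·y₁) = 7.10/√(9.81×0.314) = 4.05.
From the momentum equation for a rectangular channel, y₂/y₁ = ½[√(1 + 8Fr₁²) − 1] = ½[√132.0 − 1] = 5.24.
y₂ = 5.24 × 0.314 = 1.65 m.
Tailwater y_tw = 1.64 m: y_tw ≈ y₂, so the jump forms here.

y₂ = 1.65 m; the jump forms here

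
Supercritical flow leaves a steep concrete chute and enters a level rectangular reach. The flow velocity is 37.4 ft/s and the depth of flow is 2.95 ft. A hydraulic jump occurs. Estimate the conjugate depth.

Fr₁ = V₁/√(g·y₁) = 37.4/√(32.2×2.95) = 3.84.
From the momentum equation for a rectangular channel, y₂/y₁ = ½[√(1 + 8Fr₁²) − 1] = ½[√118.8 − 1] = 4.95.
y₂ = 4.95 × 2.95 = 14.6 ft.

y₂ = 14.6 ft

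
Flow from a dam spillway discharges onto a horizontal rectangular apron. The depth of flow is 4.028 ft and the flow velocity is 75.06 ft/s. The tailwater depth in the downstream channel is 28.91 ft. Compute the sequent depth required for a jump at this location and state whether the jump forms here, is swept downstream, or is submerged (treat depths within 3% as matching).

Fr₁ = V₁/√(g·y₁) = 75.06/√(32.2×4.028) = 6.591.
Bélanger equation: y₂/y₁ = ½[√(1 + 8Fr₁²) − 1] = ½[√348.51 − 1] = 8.834.
y₂ = 8.834 × 4.028 = 35.58 ft.
Tailwater y_tw = 28.91 ft: y_tw < y₂, so the jump is swept downstream.

y₂ = 35.58 ft; the jump is swept downstream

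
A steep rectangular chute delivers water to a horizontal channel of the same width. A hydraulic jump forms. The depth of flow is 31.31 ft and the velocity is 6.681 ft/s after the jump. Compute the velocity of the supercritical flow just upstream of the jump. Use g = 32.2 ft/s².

V₁ = 81.63 ft/s

Fr₂ = V₂/√(g·y₂) = 6.681/√(32.2×31.31) = 0.2104.
Applying the sequent-depth relation in reverse, y₁/y₂ = ½[√(1 + 8Fr₂²) − 1] = ½[√1.3542 − 1] = 0.08185.
y₁ = 0.08185 × 31.31 = 2.563 ft.
V₁ = q/y₁ = 209.2/2.563 = 81.63 ft/s.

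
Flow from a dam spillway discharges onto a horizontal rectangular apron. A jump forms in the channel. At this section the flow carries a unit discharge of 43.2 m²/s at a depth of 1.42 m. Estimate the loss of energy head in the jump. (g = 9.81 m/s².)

V₁ = q/y₁ = 43.2/1.42 = 30.4 m/s. Fr₁ = V₁/√(g·y₁) = 30.4/√(9.81×1.42) = 8.15.
By Bélanger, y₂/y₁ = ½[√(1 + 8Fr₁²) − 1] = ½[√532.5 − 1] = 11.0.
y₂ = 11.0 × 1.42 = 15.7 m.
V₂ = q/y₂ = 43.2/15.7 = 2.76 m/s. E₁ = y₁ + V₁²/2g = 48.6 m; E₂ = y₂ + V₂²/2g = 16.1 m. ΔE = E₁ − E₂ = 32.5 m.

ΔE = 32.5 m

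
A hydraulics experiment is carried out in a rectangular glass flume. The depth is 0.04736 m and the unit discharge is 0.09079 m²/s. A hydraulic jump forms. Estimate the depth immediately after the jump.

V₁ = q/y₁ = 0.09079/0.04736 = 1.917 m/s. Fr₁ = V₁/√(g·y₁) = 1.917/√(9.81×0.04736) = 2.812.
Bélanger equation: y₂/y₁ = ½[√(1 + 8Fr₁²) − 1] = ½[√64.279 − 1] = 3.509.
y₂ = 3.509 × 0.04736 = 0.1662 m.

y₂ = 0.1662 m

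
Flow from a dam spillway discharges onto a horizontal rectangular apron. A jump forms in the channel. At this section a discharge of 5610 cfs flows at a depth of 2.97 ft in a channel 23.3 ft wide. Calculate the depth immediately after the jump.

q = Q/b = 5610/23.3 = 241 ft²/s; V₁ = q/y₁ = 81.1 ft/s. Fr₁ = V₁/√(g·y₁) = 8.29.
By Bélanger, y₂/y₁ = ½[√(1 + 8Fr₁²) − 1] = ½[√550.8 − 1] = 11.2.
y₂ = 11.2 × 2.97 = 33.4 ft.

y₂ = 33.4 ft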